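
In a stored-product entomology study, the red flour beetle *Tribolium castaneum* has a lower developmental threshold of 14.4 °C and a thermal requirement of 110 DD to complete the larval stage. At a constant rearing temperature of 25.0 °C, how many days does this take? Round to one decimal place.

10.4 days

Daily accumulation = 25.0 − 14.4 = 10.6 DD/day.
Duration = 110 / 10.6 = 10.377 ≈ 10.4 days.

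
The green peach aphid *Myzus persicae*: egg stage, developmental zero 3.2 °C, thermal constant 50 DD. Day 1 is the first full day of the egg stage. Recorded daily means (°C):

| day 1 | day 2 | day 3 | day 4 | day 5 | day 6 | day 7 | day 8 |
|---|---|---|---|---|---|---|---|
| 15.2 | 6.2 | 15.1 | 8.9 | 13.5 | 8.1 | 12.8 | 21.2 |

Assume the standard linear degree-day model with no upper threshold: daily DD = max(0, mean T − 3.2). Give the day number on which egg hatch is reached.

day 7

Daily DD above 3.2 °C: 12.0, 3.0, 11.9, 5.7, 10.3, 4.9, 9.6, 18.0.
Cumulative: 12.0, 15.0, 26.9, 32.6, 42.9, 47.8, 57.4, 75.4.
The total first reaches 50 DD on day 7.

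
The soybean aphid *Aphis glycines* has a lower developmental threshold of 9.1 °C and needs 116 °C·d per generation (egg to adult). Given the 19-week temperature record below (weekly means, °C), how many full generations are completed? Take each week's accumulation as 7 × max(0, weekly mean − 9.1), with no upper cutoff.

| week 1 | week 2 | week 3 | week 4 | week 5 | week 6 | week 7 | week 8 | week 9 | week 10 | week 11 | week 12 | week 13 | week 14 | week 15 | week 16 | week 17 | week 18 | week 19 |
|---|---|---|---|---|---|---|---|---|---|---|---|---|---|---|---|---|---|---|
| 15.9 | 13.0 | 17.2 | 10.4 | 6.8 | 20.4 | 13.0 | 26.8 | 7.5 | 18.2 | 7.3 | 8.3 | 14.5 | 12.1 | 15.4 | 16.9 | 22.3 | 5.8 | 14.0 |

Weekly DD (7 × max(0, T̄ − 9.1)): 47.6, 27.3, 56.7, 9.1, 0.0, 79.1, 27.3, 123.9, 0.0, 63.7, 0.0, 0.0, 37.8, 21.0, 44.1, 54.6, 92.4, 0.0, 34.3.
Season total = 718.9 DD.
Complete generations = ⌊718.9 / 116⌋ = 6.

6 generations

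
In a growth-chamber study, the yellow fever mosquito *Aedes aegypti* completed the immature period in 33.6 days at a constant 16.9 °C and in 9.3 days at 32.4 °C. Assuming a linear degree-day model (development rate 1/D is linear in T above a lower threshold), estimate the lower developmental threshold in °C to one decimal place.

11.0 °C

Equal thermal constants: D₁(T₁ − T_b) = D₂(T₂ − T_b).
33.6·(16.9 − T_b) = 9.3·(32.4 − T_b)
T_b = (33.6·16.9 − 9.3·32.4) / (33.6 − 9.3) = 266.52 / 24.3 = 10.968 °C ≈ 11.0 °C.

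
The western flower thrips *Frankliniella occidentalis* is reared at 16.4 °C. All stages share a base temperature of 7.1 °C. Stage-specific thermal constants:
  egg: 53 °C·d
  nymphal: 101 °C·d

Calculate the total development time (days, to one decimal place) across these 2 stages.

16.6 days

Daily accumulation at 16.4 °C = 16.4 − 7.1 = 9.3 DD/day.
Total K = 53 + 101 = 154 DD.
Total duration = 154 / 9.3 = 16.559 ≈ 16.6 days.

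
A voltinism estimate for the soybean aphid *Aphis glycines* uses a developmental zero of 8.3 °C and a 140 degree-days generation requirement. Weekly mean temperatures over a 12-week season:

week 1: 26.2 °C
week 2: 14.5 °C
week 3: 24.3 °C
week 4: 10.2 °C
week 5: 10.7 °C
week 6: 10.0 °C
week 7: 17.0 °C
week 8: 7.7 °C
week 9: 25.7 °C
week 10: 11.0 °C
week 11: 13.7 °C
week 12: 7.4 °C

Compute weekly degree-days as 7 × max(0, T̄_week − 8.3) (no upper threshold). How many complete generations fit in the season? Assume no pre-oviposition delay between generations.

Weekly DD (7 × max(0, T̄ − 8.3)): 125.3, 43.4, 112.0, 13.3, 16.8, 11.9, 60.9, 0.0, 121.8, 18.9, 37.8, 0.0.
Season total = 562.1 DD.
Complete generations = ⌊562.1 / 140⌋ = 4.

4 generations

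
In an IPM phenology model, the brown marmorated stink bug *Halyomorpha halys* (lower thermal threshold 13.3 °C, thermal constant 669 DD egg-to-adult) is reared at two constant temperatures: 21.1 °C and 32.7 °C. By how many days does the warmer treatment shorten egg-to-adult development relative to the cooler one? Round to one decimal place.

At 21.1 °C: 669 / (21.1 − 13.3) = 669 / 7.8 = 85.769 d.
At 32.7 °C: 669 / (32.7 − 13.3) = 669 / 19.4 = 34.485 d.
Difference = |85.769 − 34.485| = 51.285 ≈ 51.3 days.

51.3 days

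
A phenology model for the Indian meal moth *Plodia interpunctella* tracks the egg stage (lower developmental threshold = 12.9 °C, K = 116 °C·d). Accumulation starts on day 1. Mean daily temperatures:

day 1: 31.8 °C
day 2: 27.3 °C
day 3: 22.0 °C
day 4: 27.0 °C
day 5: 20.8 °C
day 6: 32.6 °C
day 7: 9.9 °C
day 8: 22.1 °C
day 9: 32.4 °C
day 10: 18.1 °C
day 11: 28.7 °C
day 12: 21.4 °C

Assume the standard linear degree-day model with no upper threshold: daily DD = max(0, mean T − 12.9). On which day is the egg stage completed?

Daily DD above 12.9 °C: 18.9, 14.4, 9.1, 14.1, 7.9, 19.7, 0.0, 9.2, 19.5, 5.2, 15.8, 8.5.
Cumulative: 18.9, 33.3, 42.4, 56.5, 64.4, 84.1, 84.1, 93.3, 112.8, 118.0, 133.8, 142.3.
The total first reaches 116 DD on day 10.

day 10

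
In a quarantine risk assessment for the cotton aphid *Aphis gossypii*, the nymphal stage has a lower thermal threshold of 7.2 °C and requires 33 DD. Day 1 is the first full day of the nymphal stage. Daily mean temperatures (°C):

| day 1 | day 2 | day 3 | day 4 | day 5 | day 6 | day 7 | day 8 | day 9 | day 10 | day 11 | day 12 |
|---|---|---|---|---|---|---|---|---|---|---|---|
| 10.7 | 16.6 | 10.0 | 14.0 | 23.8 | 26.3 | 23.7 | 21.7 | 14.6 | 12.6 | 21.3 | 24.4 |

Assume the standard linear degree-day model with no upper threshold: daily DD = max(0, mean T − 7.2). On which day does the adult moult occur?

Daily DD above 7.2 °C: 3.5, 9.4, 2.8, 6.8, 16.6, 19.1, 16.5, 14.5, 7.4, 5.4, 14.1, 17.2.
Cumulative: 3.5, 12.9, 15.7, 22.5, 39.1, 58.2, 74.7, 89.2, 96.6, 102.0, 116.1, 133.3.
The total first reaches 33 DD on day 5.

day 5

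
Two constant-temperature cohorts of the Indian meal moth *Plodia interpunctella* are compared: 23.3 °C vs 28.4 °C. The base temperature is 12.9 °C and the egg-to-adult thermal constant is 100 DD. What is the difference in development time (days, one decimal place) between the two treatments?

At 23.3 °C: 100 / (23.3 − 12.9) = 100 / 10.4 = 9.615 d.
At 28.4 °C: 100 / (28.4 − 12.9) = 100 / 15.5 = 6.452 d.
Difference = |9.615 − 6.452| = 3.164 ≈ 3.2 days.

3.2 days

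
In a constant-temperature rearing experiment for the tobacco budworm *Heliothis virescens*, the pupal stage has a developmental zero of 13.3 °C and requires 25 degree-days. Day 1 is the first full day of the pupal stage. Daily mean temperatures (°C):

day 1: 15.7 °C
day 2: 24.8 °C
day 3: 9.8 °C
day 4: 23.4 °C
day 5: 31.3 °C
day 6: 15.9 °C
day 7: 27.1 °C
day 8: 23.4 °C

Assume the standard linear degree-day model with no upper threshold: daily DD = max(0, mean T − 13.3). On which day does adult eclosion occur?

day 5

Daily DD above 13.3 °C: 2.4, 11.5, 0.0, 10.1, 18.0, 2.6, 13.8, 10.1.
Cumulative: 2.4, 13.9, 13.9, 24.0, 42.0, 44.6, 58.4, 68.5.
The total first reaches 25 DD on day 5.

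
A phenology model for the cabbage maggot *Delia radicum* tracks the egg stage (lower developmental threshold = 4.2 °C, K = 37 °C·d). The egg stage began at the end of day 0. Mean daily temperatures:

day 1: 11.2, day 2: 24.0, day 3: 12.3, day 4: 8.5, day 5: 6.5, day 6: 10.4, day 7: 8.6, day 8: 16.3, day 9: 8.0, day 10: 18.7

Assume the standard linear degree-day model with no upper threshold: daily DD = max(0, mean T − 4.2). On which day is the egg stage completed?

day 4

Daily DD above 4.2 °C: 7.0, 19.8, 8.1, 4.3, 2.3, 6.2, 4.4, 12.1, 3.8, 14.5.
Cumulative: 7.0, 26.8, 34.9, 39.2, 41.5, 47.7, 52.1, 64.2, 68.0, 82.5.
The total first reaches 37 DD on day 4.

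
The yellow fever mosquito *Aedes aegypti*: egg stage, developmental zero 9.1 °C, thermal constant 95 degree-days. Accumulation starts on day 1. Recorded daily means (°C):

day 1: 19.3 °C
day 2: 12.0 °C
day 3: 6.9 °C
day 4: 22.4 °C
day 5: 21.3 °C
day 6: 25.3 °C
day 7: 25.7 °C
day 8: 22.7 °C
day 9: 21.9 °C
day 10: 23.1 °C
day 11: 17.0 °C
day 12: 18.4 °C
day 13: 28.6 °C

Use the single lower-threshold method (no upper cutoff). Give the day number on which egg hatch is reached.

Daily DD above 9.1 °C: 10.2, 2.9, 0.0, 13.3, 12.2, 16.2, 16.6, 13.6, 12.8, 14.0, 7.9, 9.3, 19.5.
Cumulative: 10.2, 13.1, 13.1, 26.4, 38.6, 54.8, 71.4, 85.0, 97.8, 111.8, 119.7, 129.0, 148.5.
The total first reaches 95 DD on day 9.

day 9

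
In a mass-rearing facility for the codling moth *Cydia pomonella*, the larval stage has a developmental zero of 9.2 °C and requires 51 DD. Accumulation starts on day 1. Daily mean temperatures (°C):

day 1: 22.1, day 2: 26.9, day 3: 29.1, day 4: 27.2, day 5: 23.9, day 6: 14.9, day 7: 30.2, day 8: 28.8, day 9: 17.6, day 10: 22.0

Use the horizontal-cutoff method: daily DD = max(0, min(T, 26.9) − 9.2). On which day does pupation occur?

Daily DD above 9.2 °C (capped at 17.7): 12.9, 17.7, 17.7, 17.7, 14.7, 5.7, 17.7, 17.7, 8.4, 12.8.
Cumulative: 12.9, 30.6, 48.3, 66.0, 80.7, 86.4, 104.1, 121.8, 130.2, 143.0.
The total first reaches 51 DD on day 4.

day 4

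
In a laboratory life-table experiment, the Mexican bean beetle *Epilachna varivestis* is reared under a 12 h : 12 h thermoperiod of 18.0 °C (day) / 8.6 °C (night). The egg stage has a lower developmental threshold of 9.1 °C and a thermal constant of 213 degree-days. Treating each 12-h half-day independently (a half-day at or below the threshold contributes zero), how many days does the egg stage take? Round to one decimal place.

47.9 days

Day half: max(0, 18.0 − 9.1) × 0.5 = 8.9 × 0.5 = 4.45 DD.
Night half: max(0, 8.6 − 9.1) × 0.5 = 0.0 × 0.5 = 0.00 DD.
Per 24 h: 4.45 DD/day.
Duration = 213 / 4.45 = 47.865 ≈ 47.9 days.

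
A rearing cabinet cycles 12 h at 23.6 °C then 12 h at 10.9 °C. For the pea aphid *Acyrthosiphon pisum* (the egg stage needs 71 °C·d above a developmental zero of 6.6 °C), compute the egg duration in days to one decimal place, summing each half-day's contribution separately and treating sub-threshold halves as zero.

6.7 days

Day half: max(0, 23.6 − 6.6) × 0.5 = 17.0 × 0.5 = 8.50 DD.
Night half: max(0, 10.9 − 6.6) × 0.5 = 4.3 × 0.5 = 2.15 DD.
Per 24 h: 10.65 DD/day.
Duration = 71 / 10.65 = 6.667 ≈ 6.7 days.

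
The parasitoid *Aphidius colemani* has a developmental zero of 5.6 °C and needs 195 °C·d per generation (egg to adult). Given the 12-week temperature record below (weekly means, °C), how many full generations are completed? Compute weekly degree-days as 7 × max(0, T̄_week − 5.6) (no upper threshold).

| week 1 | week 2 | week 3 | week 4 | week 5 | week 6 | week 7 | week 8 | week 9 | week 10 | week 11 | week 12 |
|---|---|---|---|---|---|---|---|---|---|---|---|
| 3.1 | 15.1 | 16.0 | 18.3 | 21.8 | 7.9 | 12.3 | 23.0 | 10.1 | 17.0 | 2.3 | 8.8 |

3 generations

Weekly DD (7 × max(0, T̄ − 5.6)): 0.0, 66.5, 72.8, 88.9, 113.4, 16.1, 46.9, 121.8, 31.5, 79.8, 0.0, 22.4.
Season total = 660.1 DD.
Complete generations = ⌊660.1 / 195⌋ = 3.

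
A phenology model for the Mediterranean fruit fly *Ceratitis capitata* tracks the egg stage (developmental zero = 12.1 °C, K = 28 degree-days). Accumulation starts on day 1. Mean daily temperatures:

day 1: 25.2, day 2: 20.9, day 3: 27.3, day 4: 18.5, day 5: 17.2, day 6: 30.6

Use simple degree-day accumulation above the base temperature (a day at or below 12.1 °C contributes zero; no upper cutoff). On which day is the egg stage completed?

Daily DD above 12.1 °C: 13.1, 8.8, 15.2, 6.4, 5.1, 18.5.
Cumulative: 13.1, 21.9, 37.1, 43.5, 48.6, 67.1.
The total first reaches 28 DD on day 3.

day 3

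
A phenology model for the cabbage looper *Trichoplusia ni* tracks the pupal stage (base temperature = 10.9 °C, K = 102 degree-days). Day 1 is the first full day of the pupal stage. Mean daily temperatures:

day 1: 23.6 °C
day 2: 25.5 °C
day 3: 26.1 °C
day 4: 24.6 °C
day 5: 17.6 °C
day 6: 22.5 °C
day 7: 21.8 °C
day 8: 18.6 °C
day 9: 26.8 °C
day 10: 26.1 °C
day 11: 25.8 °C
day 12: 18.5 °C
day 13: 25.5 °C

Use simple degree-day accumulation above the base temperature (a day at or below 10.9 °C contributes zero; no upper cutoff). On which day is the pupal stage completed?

Daily DD above 10.9 °C: 12.7, 14.6, 15.2, 13.7, 6.7, 11.6, 10.9, 7.7, 15.9, 15.2, 14.9, 7.6, 14.6.
Cumulative: 12.7, 27.3, 42.5, 56.2, 62.9, 74.5, 85.4, 93.1, 109.0, 124.2, 139.1, 146.7, 161.3.
The total first reaches 102 DD on day 9.

day 9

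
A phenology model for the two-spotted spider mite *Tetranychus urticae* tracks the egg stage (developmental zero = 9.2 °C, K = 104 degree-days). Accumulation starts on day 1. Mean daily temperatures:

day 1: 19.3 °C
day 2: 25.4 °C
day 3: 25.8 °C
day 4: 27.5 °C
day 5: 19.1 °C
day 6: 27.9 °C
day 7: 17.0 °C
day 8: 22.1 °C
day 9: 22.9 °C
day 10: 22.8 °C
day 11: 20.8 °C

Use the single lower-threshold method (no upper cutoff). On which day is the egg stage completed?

Daily DD above 9.2 °C: 10.1, 16.2, 16.6, 18.3, 9.9, 18.7, 7.8, 12.9, 13.7, 13.6, 11.6.
Cumulative: 10.1, 26.3, 42.9, 61.2, 71.1, 89.8, 97.6, 110.5, 124.2, 137.8, 149.4.
The total first reaches 104 DD on day 8.

day 8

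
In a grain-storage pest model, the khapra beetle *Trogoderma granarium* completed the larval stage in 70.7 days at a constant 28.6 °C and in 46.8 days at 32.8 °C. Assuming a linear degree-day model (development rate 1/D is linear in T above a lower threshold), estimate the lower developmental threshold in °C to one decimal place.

20.4 °C

Equal thermal constants: D₁(T₁ − T_b) = D₂(T₂ − T_b).
70.7·(28.6 − T_b) = 46.8·(32.8 − T_b)
T_b = (70.7·28.6 − 46.8·32.8) / (70.7 − 46.8) = 486.98 / 23.9 = 20.376 °C ≈ 20.4 °C.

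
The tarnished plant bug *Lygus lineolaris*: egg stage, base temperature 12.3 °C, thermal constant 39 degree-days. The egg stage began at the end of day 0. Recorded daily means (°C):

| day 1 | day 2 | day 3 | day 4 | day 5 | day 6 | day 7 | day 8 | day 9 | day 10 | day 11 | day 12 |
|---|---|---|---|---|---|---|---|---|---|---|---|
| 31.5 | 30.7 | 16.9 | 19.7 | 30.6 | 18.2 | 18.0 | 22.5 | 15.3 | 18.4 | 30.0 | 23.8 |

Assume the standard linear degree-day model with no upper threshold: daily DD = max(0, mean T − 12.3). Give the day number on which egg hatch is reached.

day 3

Daily DD above 12.3 °C: 19.2, 18.4, 4.6, 7.4, 18.3, 5.9, 5.7, 10.2, 3.0, 6.1, 17.7, 11.5.
Cumulative: 19.2, 37.6, 42.2, 49.6, 67.9, 73.8, 79.5, 89.7, 92.7, 98.8, 116.5, 128.0.
The total first reaches 39 DD on day 3.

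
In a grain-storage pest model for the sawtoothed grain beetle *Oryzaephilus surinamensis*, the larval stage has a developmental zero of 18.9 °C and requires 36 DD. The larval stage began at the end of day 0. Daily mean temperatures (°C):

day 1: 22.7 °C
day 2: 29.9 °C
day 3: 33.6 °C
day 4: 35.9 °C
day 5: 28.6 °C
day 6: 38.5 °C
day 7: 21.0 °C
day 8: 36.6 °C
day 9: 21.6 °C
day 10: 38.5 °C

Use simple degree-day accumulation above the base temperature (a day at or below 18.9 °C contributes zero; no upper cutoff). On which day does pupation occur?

day 4

Daily DD above 18.9 °C: 3.8, 11.0, 14.7, 17.0, 9.7, 19.6, 2.1, 17.7, 2.7, 19.6.
Cumulative: 3.8, 14.8, 29.5, 46.5, 56.2, 75.8, 77.9, 95.6, 98.3, 117.9.
The total first reaches 36 DD on day 4.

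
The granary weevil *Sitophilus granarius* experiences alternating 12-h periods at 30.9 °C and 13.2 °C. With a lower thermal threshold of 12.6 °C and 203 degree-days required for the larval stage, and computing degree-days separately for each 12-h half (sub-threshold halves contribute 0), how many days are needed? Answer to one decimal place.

21.5 days

Day half: max(0, 30.9 − 12.6) × 0.5 = 18.3 × 0.5 = 9.15 DD.
Night half: max(0, 13.2 − 12.6) × 0.5 = 0.6 × 0.5 = 0.30 DD.
Per 24 h: 9.45 DD/day.
Duration = 203 / 9.45 = 21.481 ≈ 21.5 days.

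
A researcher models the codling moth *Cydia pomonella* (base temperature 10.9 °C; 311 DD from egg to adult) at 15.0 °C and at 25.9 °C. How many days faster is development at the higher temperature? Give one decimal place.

At 15.0 °C: 311 / (15.0 − 10.9) = 311 / 4.1 = 75.854 d.
At 25.9 °C: 311 / (25.9 − 10.9) = 311 / 15.0 = 20.733 d.
Difference = |75.854 − 20.733| = 55.120 ≈ 55.1 days.

55.1 days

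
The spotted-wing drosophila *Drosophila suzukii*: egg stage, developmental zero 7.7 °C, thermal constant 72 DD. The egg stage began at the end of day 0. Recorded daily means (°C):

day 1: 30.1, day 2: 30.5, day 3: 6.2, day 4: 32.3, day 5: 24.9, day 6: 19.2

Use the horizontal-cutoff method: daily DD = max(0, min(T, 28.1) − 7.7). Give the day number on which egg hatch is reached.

Daily DD above 7.7 °C (capped at 20.4): 20.4, 20.4, 0.0, 20.4, 17.2, 11.5.
Cumulative: 20.4, 40.8, 40.8, 61.2, 78.4, 89.9.
The total first reaches 72 DD on day 5.

day 5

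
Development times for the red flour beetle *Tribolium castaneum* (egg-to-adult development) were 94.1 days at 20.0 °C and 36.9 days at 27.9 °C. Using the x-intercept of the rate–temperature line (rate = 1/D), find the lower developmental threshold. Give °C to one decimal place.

Equal thermal constants: D₁(T₁ − T_b) = D₂(T₂ − T_b).
94.1·(20.0 − T_b) = 36.9·(27.9 − T_b)
T_b = (94.1·20.0 − 36.9·27.9) / (94.1 − 36.9) = 852.49 / 57.2 = 14.904 °C ≈ 14.9 °C.

14.9 °C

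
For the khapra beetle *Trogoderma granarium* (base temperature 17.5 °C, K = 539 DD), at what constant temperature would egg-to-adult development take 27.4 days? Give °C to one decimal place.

Required daily accumulation = 539 / 27.4 = 19.672 DD/day.
T = T_base + 19.672 = 17.5 + 19.672 = 37.172 ≈ 37.2 °C.

37.2 °C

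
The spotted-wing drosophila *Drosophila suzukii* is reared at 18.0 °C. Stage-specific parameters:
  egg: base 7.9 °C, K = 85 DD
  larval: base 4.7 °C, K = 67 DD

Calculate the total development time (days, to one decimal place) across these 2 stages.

egg: 85 / (18.0 − 7.9) = 85 / 10.1 = 8.416 d.
larval: 67 / (18.0 − 4.7) = 67 / 13.3 = 5.038 d.
Sum = 13.453 ≈ 13.5 days.

13.5 days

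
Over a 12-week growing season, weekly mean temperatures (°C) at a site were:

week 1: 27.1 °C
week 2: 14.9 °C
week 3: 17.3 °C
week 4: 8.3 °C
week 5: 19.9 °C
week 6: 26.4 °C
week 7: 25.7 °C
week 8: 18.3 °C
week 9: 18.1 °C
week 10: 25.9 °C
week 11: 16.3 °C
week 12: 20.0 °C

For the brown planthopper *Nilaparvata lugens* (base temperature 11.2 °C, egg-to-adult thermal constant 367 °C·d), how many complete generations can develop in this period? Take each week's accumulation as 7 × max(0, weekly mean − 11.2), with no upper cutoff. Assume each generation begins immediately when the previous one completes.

Weekly DD (7 × max(0, T̄ − 11.2)): 111.3, 25.9, 42.7, 0.0, 60.9, 106.4, 101.5, 49.7, 48.3, 102.9, 35.7, 61.6.
Season total = 746.9 DD.
Complete generations = ⌊746.9 / 367⌋ = 2.

2 generations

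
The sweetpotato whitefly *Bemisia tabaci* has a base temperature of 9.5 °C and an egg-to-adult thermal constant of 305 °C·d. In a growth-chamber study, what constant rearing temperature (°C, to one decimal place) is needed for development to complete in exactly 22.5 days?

Required daily accumulation = 305 / 22.5 = 13.556 DD/day.
T = T_base + 13.556 = 9.5 + 13.556 = 23.056 ≈ 23.1 °C.

23.1 °C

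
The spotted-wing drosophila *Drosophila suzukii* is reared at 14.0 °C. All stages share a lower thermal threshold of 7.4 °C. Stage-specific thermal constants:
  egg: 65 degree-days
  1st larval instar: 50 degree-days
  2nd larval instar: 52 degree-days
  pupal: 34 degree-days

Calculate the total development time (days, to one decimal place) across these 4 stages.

Daily accumulation at 14.0 °C = 14.0 − 7.4 = 6.6 DD/day.
Total K = 65 + 50 + 52 + 34 = 201 DD.
Total duration = 201 / 6.6 = 30.455 ≈ 30.5 days.

30.5 days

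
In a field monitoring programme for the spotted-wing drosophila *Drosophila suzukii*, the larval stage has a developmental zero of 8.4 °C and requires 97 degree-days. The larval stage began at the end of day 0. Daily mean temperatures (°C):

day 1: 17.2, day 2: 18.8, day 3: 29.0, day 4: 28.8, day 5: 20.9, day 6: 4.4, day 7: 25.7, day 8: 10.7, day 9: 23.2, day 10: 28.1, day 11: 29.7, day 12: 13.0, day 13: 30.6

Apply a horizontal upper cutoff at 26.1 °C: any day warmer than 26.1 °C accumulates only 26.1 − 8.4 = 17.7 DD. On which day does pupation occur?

Daily DD above 8.4 °C (capped at 17.7): 8.8, 10.4, 17.7, 17.7, 12.5, 0.0, 17.3, 2.3, 14.8, 17.7, 17.7, 4.6, 17.7.
Cumulative: 8.8, 19.2, 36.9, 54.6, 67.1, 67.1, 84.4, 86.7, 101.5, 119.2, 136.9, 141.5, 159.2.
The total first reaches 97 DD on day 9.

day 9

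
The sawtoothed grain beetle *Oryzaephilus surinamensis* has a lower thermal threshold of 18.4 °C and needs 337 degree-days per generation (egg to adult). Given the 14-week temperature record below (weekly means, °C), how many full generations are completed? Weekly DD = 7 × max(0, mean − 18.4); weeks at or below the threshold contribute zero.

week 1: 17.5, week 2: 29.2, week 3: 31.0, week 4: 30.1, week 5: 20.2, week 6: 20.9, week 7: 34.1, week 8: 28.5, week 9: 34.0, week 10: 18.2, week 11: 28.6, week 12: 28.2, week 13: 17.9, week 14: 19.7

Weekly DD (7 × max(0, T̄ − 18.4)): 0.0, 75.6, 88.2, 81.9, 12.6, 17.5, 109.9, 70.7, 109.2, 0.0, 71.4, 68.6, 0.0, 9.1.
Season total = 714.7 DD.
Complete generations = ⌊714.7 / 337⌋ = 2.

2 generations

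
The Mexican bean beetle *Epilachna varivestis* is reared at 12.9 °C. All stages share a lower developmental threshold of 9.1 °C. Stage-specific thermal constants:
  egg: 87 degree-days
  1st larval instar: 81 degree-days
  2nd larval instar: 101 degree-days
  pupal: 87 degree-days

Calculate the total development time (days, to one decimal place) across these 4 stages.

Daily accumulation at 12.9 °C = 12.9 − 9.1 = 3.8 DD/day.
Total K = 87 + 81 + 101 + 87 = 356 DD.
Total duration = 356 / 3.8 = 93.684 ≈ 93.7 days.

93.7 days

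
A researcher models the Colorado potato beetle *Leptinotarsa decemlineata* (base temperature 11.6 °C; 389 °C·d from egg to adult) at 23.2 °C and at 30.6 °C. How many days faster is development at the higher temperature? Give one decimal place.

13.1 days

At 23.2 °C: 389 / (23.2 − 11.6) = 389 / 11.6 = 33.534 d.
At 30.6 °C: 389 / (30.6 − 11.6) = 389 / 19.0 = 20.474 d.
Difference = |33.534 − 20.474| = 13.061 ≈ 13.1 days.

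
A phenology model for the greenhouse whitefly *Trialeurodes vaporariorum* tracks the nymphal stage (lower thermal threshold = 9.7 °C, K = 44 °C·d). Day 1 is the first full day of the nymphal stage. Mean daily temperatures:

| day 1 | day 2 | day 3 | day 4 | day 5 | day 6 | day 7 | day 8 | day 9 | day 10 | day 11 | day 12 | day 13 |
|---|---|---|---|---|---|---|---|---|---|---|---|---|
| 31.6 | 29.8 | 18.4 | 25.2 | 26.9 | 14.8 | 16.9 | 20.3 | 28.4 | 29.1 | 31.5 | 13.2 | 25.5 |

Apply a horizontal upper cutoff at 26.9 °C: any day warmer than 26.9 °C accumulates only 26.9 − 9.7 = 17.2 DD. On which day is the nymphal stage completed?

day 4

Daily DD above 9.7 °C (capped at 17.2): 17.2, 17.2, 8.7, 15.5, 17.2, 5.1, 7.2, 10.6, 17.2, 17.2, 17.2, 3.5, 15.8.
Cumulative: 17.2, 34.4, 43.1, 58.6, 75.8, 80.9, 88.1, 98.7, 115.9, 133.1, 150.3, 153.8, 169.6.
The total first reaches 44 DD on day 4.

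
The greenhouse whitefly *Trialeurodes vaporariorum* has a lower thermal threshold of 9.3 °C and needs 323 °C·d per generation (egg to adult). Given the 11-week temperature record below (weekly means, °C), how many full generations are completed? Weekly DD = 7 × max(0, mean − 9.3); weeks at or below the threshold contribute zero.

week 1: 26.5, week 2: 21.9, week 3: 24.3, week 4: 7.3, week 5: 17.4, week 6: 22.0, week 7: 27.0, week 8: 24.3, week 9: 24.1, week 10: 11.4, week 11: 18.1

2 generations

Weekly DD (7 × max(0, T̄ − 9.3)): 120.4, 88.2, 105.0, 0.0, 56.7, 88.9, 123.9, 105.0, 103.6, 14.7, 61.6.
Season total = 868.0 DD.
Complete generations = ⌊868.0 / 323⌋ = 2.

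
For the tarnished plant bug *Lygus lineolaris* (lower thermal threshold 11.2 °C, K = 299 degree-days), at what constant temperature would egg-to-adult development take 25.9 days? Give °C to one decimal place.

Required daily accumulation = 299 / 25.9 = 11.544 DD/day.
T = T_base + 11.544 = 11.2 + 11.544 = 22.744 ≈ 22.7 °C.

22.7 °C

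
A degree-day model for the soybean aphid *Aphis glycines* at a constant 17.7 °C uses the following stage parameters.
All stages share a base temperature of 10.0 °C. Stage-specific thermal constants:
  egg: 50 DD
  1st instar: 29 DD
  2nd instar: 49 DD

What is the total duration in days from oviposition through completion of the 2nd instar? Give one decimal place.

Daily accumulation at 17.7 °C = 17.7 − 10.0 = 7.7 DD/day.
Total K = 50 + 29 + 49 = 128 DD.
Total duration = 128 / 7.7 = 16.623 ≈ 16.6 days.

16.6 days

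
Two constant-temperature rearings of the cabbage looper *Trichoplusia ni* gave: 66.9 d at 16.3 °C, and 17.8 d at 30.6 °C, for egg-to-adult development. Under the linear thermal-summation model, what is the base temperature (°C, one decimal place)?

Equal thermal constants: D₁(T₁ − T_b) = D₂(T₂ − T_b).
66.9·(16.3 − T_b) = 17.8·(30.6 − T_b)
T_b = (66.9·16.3 − 17.8·30.6) / (66.9 − 17.8) = 545.79 / 49.1 = 11.116 °C ≈ 11.1 °C.

11.1 °C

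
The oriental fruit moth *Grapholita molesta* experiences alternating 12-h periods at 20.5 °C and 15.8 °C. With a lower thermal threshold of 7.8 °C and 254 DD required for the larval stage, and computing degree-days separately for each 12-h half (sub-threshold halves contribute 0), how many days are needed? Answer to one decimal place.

Day half: max(0, 20.5 − 7.8) × 0.5 = 12.7 × 0.5 = 6.35 DD.
Night half: max(0, 15.8 − 7.8) × 0.5 = 8.0 × 0.5 = 4.00 DD.
Per 24 h: 10.35 DD/day.
Duration = 254 / 10.35 = 24.541 ≈ 24.5 days.

24.5 days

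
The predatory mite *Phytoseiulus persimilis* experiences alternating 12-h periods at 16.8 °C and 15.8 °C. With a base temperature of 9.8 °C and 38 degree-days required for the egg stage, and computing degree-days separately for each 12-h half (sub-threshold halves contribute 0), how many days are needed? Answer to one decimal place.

Day half: max(0, 16.8 − 9.8) × 0.5 = 7.0 × 0.5 = 3.50 DD.
Night half: max(0, 15.8 − 9.8) × 0.5 = 6.0 × 0.5 = 3.00 DD.
Per 24 h: 6.50 DD/day.
Duration = 38 / 6.50 = 5.846 ≈ 5.8 days.

5.8 days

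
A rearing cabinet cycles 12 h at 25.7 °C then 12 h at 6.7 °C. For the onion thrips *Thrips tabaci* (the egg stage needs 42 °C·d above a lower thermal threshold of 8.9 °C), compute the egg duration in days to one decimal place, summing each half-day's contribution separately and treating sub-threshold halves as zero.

5.0 days

Day half: max(0, 25.7 − 8.9) × 0.5 = 16.8 × 0.5 = 8.40 DD.
Night half: max(0, 6.7 − 8.9) × 0.5 = 0.0 × 0.5 = 0.00 DD.
Per 24 h: 8.40 DD/day.
Duration = 42 / 8.40 = 5.000 ≈ 5.0 days.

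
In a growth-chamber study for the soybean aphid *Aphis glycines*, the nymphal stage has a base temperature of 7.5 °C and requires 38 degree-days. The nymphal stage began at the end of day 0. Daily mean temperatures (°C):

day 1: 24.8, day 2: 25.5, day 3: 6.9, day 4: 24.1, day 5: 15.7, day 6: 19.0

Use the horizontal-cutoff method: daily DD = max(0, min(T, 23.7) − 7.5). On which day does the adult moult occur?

Daily DD above 7.5 °C (capped at 16.2): 16.2, 16.2, 0.0, 16.2, 8.2, 11.5.
Cumulative: 16.2, 32.4, 32.4, 48.6, 56.8, 68.3.
The total first reaches 38 DD on day 4.

day 4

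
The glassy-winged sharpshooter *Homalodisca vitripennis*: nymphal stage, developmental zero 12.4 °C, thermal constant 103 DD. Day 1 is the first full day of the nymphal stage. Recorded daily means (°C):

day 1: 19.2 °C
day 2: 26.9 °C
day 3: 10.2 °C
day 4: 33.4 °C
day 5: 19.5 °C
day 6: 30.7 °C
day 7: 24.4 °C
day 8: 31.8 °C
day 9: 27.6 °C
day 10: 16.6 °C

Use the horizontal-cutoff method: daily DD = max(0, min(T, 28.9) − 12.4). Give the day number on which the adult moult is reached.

day 9

Daily DD above 12.4 °C (capped at 16.5): 6.8, 14.5, 0.0, 16.5, 7.1, 16.5, 12.0, 16.5, 15.2, 4.2.
Cumulative: 6.8, 21.3, 21.3, 37.8, 44.9, 61.4, 73.4, 89.9, 105.1, 109.3.
The total first reaches 103 DD on day 9.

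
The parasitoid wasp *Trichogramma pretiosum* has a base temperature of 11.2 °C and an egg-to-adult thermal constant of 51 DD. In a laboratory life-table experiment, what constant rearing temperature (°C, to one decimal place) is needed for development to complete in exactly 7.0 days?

Required daily accumulation = 51 / 7.0 = 7.286 DD/day.
T = T_base + 7.286 = 11.2 + 7.286 = 18.486 ≈ 18.5 °C.

18.5 °C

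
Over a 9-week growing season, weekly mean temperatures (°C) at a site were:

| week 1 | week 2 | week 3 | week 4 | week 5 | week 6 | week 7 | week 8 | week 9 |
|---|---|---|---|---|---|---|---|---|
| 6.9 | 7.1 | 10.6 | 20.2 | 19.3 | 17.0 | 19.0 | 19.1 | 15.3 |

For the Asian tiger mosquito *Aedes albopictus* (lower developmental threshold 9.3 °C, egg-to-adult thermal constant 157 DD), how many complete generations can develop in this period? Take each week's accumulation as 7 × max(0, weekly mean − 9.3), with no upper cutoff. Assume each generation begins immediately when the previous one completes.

2 generations

Weekly DD (7 × max(0, T̄ − 9.3)): 0.0, 0.0, 9.1, 76.3, 70.0, 53.9, 67.9, 68.6, 42.0.
Season total = 387.8 DD.
Complete generations = ⌊387.8 / 157⌋ = 2.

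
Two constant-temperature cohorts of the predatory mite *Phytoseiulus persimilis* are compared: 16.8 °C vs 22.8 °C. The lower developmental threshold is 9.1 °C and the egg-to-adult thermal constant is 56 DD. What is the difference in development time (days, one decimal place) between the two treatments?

At 16.8 °C: 56 / (16.8 − 9.1) = 56 / 7.7 = 7.273 d.
At 22.8 °C: 56 / (22.8 − 9.1) = 56 / 13.7 = 4.088 d.
Difference = |7.273 − 4.088| = 3.185 ≈ 3.2 days.

3.2 days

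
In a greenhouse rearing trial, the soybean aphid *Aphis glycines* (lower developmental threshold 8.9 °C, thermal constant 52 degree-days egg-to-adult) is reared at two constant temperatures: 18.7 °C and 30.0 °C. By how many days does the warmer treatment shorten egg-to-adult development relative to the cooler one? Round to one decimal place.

At 18.7 °C: 52 / (18.7 − 8.9) = 52 / 9.8 = 5.306 d.
At 30.0 °C: 52 / (30.0 − 8.9) = 52 / 21.1 = 2.464 d.
Difference = |5.306 − 2.464| = 2.842 ≈ 2.8 days.

2.8 days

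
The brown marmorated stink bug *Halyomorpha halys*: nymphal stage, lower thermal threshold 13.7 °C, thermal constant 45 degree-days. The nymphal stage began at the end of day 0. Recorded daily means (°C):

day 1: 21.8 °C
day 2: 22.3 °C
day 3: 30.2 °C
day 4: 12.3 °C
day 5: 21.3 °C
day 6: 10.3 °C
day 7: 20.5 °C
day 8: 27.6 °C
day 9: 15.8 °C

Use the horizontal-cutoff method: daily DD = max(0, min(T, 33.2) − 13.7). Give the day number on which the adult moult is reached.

Daily DD above 13.7 °C (capped at 19.5): 8.1, 8.6, 16.5, 0.0, 7.6, 0.0, 6.8, 13.9, 2.1.
Cumulative: 8.1, 16.7, 33.2, 33.2, 40.8, 40.8, 47.6, 61.5, 63.6.
The total first reaches 45 DD on day 7.

day 7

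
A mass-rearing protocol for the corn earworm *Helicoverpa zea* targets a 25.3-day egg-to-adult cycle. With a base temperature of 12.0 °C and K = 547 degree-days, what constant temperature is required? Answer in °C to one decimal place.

Required daily accumulation = 547 / 25.3 = 21.621 DD/day.
T = T_base + 21.621 = 12.0 + 21.621 = 33.621 ≈ 33.6 °C.

33.6 °C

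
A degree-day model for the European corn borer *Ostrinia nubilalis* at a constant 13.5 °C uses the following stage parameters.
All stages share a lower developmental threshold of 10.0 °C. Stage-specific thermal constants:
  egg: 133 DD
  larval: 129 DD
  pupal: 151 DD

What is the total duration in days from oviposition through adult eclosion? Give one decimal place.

Daily accumulation at 13.5 °C = 13.5 − 10.0 = 3.5 DD/day.
Total K = 133 + 129 + 151 = 413 DD.
Total duration = 413 / 3.5 = 118.000 ≈ 118.0 days.

118.0 days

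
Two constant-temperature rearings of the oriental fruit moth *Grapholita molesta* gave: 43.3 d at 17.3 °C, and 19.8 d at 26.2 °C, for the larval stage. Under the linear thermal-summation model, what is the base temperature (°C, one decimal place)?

Equal thermal constants: D₁(T₁ − T_b) = D₂(T₂ − T_b).
43.3·(17.3 − T_b) = 19.8·(26.2 − T_b)
T_b = (43.3·17.3 − 19.8·26.2) / (43.3 − 19.8) = 230.33 / 23.5 = 9.801 °C ≈ 9.8 °C.

9.8 °C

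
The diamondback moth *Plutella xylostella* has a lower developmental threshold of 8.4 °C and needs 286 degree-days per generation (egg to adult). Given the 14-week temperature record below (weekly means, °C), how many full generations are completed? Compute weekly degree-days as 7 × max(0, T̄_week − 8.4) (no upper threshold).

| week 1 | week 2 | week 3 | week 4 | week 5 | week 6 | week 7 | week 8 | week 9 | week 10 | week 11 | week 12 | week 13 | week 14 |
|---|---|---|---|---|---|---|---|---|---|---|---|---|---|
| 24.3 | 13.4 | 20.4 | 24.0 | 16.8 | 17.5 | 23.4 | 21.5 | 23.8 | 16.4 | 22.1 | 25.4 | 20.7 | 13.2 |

Weekly DD (7 × max(0, T̄ − 8.4)): 111.3, 35.0, 84.0, 109.2, 58.8, 63.7, 105.0, 91.7, 107.8, 56.0, 95.9, 119.0, 86.1, 33.6.
Season total = 1157.1 DD.
Complete generations = ⌊1157.1 / 286⌋ = 4.

4 generations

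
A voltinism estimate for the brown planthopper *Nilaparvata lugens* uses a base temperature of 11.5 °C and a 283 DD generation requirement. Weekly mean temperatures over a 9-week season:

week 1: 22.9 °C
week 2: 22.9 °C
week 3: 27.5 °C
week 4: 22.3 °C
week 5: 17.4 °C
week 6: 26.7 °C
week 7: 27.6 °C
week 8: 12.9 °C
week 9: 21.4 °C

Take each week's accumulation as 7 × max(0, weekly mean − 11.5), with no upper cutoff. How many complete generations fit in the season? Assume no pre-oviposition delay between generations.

Weekly DD (7 × max(0, T̄ − 11.5)): 79.8, 79.8, 112.0, 75.6, 41.3, 106.4, 112.7, 9.8, 69.3.
Season total = 686.7 DD.
Complete generations = ⌊686.7 / 283⌋ = 2.

2 generations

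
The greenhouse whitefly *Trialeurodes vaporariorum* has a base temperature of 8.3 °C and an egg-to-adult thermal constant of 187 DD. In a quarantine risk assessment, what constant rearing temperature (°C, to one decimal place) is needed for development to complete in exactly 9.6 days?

Required daily accumulation = 187 / 9.6 = 19.479 DD/day.
T = T_base + 19.479 = 8.3 + 19.479 = 27.779 ≈ 27.8 °C.

27.8 °C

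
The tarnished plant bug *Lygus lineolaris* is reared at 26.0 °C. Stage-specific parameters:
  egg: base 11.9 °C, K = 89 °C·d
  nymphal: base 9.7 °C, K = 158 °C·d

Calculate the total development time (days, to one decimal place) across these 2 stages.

16.0 days

egg: 89 / (26.0 − 11.9) = 89 / 14.1 = 6.312 d.
nymphal: 158 / (26.0 − 9.7) = 158 / 16.3 = 9.693 d.
Sum = 16.005 ≈ 16.0 days.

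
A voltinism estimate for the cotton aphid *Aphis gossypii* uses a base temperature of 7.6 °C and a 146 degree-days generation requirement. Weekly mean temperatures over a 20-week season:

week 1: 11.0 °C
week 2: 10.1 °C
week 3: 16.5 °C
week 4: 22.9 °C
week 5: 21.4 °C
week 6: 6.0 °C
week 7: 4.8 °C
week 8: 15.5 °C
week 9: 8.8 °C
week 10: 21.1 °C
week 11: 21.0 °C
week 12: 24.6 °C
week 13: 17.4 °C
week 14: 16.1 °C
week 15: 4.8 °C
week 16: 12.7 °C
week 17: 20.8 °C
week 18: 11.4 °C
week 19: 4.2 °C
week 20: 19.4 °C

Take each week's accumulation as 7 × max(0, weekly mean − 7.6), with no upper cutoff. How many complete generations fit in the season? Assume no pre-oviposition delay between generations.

7 generations

Weekly DD (7 × max(0, T̄ − 7.6)): 23.8, 17.5, 62.3, 107.1, 96.6, 0.0, 0.0, 55.3, 8.4, 94.5, 93.8, 119.0, 68.6, 59.5, 0.0, 35.7, 92.4, 26.6, 0.0, 82.6.
Season total = 1043.7 DD.
Complete generations = ⌊1043.7 / 146⌋ = 7.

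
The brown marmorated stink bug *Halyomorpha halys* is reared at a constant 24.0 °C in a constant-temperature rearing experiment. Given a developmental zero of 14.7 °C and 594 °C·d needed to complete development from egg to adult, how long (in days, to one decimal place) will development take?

Daily accumulation = 24.0 − 14.7 = 9.3 DD/day.
Duration = 594 / 9.3 = 63.871 ≈ 63.9 days.

63.9 days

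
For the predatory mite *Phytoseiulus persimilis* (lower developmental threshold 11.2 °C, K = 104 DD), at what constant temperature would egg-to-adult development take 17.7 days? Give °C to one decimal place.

Required daily accumulation = 104 / 17.7 = 5.876 DD/day.
T = T_base + 5.876 = 11.2 + 5.876 = 17.076 ≈ 17.1 °C.

17.1 °C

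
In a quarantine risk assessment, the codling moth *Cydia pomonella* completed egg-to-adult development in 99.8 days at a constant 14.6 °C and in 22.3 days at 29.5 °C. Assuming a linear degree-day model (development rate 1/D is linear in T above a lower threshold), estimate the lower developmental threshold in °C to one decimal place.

10.3 °C

Under the model K = D·(T − T_b), so D₁·(T₁ − T_b) = D₂·(T₂ − T_b).
99.8·(14.6 − T_b) = 22.3·(29.5 − T_b)
T_b = (99.8·14.6 − 22.3·29.5) / (99.8 − 22.3) = 799.23 / 77.5 = 10.313 °C ≈ 10.3 °C.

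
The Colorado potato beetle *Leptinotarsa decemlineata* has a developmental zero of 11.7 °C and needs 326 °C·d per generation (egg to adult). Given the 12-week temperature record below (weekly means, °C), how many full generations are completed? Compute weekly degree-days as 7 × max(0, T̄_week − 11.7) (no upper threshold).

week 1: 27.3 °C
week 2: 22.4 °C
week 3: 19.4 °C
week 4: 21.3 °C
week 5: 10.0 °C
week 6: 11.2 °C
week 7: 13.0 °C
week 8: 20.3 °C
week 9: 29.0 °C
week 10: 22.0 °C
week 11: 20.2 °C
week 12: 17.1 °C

2 generations

Weekly DD (7 × max(0, T̄ − 11.7)): 109.2, 74.9, 53.9, 67.2, 0.0, 0.0, 9.1, 60.2, 121.1, 72.1, 59.5, 37.8.
Season total = 665.0 DD.
Complete generations = ⌊665.0 / 326⌋ = 2.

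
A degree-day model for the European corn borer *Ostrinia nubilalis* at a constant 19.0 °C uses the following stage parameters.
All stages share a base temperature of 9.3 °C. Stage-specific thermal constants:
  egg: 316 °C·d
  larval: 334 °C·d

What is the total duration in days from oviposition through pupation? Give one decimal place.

Daily accumulation at 19.0 °C = 19.0 − 9.3 = 9.7 DD/day.
Total K = 316 + 334 = 650 DD.
Total duration = 650 / 9.7 = 67.010 ≈ 67.0 days.

67.0 days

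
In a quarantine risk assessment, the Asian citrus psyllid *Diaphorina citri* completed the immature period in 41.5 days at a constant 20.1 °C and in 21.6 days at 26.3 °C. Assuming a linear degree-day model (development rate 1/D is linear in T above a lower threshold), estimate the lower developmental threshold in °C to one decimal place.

Equal thermal constants: D₁(T₁ − T_b) = D₂(T₂ − T_b).
41.5·(20.1 − T_b) = 21.6·(26.3 − T_b)
T_b = (41.5·20.1 − 21.6·26.3) / (41.5 − 21.6) = 266.07 / 19.9 = 13.370 °C ≈ 13.4 °C.

13.4 °C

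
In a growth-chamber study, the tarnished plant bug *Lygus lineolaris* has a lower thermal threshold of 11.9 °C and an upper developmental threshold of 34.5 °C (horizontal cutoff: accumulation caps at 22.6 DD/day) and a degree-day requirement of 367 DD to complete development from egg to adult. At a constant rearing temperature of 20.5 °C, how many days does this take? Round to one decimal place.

Daily accumulation = 20.5 − 11.9 = 8.6 DD/day.
Duration = 367 / 8.6 = 42.674 ≈ 42.7 days.

42.7 days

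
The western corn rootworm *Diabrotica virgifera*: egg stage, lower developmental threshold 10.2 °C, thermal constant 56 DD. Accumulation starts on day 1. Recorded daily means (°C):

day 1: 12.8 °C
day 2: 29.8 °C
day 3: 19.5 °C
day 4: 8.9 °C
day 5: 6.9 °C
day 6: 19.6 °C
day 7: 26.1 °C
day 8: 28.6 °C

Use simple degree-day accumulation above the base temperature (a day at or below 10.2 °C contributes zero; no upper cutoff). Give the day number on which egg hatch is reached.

Daily DD above 10.2 °C: 2.6, 19.6, 9.3, 0.0, 0.0, 9.4, 15.9, 18.4.
Cumulative: 2.6, 22.2, 31.5, 31.5, 31.5, 40.9, 56.8, 75.2.
The total first reaches 56 DD on day 7.

day 7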